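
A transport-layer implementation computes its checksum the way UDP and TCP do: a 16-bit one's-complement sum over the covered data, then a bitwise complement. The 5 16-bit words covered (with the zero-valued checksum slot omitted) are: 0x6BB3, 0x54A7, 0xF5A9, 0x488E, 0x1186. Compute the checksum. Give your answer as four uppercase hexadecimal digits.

One's-complement addition (fold any carry out of bit 15 back into bit 0):
  0x6BB3 + 0x54A7 = 0x0C05A
  0xC05A + 0xF5A9 = 0x1B603 → wrap carry → 0xB604
  0xB604 + 0x488E = 0x0FE92
  0xFE92 + 0x1186 = 0x11018 → wrap carry → 0x1019
One's-complement sum = 0x1019.
Checksum = ~0x1019 & 0xFFFF = 0xEFE6.

EFE6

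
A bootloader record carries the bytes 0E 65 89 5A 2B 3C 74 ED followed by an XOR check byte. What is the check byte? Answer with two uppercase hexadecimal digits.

36

XOR the bytes together:
  start with 0x0E
  0x0E ⊕ 0x65 = 0x6B
  0x6B ⊕ 0x89 = 0xE2
  0xE2 ⊕ 0x5A = 0xB8
  0xB8 ⊕ 0x2B = 0x93
  0x93 ⊕ 0x3C = 0xAF
  0xAF ⊕ 0x74 = 0xDB
  0xDB ⊕ 0xED = 0x36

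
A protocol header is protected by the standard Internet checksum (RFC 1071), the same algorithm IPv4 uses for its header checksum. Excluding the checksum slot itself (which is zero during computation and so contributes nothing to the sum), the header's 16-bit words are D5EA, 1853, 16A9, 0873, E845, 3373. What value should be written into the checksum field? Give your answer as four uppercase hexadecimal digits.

D6EC

One's-complement addition (fold any carry out of bit 15 back into bit 0):
  0xD5EA + 0x1853 = 0x0EE3D
  0xEE3D + 0x16A9 = 0x104E6 → wrap carry → 0x04E7
  0x04E7 + 0x0873 = 0x00D5A
  0x0D5A + 0xE845 = 0x0F59F
  0xF59F + 0x3373 = 0x12912 → wrap carry → 0x2913
One's-complement sum = 0x2913.
Checksum = ~0x2913 & 0xFFFF = 0xD6EC.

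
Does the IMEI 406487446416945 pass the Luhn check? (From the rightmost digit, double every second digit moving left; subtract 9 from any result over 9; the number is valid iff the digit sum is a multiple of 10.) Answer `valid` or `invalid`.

invalid

From the right, keep odd positions and double even positions (subtract 9 from any doubled value over 9):
  doubled (positions 2,4,...): 8 3 8 8 5 8 0 → sum 40
  kept (positions 1,3,...): 5 9 1 6 4 8 6 4 → sum 43
Total = 83.
83 mod 10 = 3, so the number is invalid.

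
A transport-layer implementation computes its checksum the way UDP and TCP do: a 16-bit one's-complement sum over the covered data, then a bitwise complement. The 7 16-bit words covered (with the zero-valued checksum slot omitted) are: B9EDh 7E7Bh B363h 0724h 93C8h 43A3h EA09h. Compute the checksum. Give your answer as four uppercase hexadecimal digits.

4B99

One's-complement addition (fold any carry out of bit 15 back into bit 0):
  0xB9ED + 0x7E7B = 0x13868 → wrap carry → 0x3869
  0x3869 + 0xB363 = 0x0EBCC
  0xEBCC + 0x0724 = 0x0F2F0
  0xF2F0 + 0x93C8 = 0x186B8 → wrap carry → 0x86B9
  0x86B9 + 0x43A3 = 0x0CA5C
  0xCA5C + 0xEA09 = 0x1B465 → wrap carry → 0xB466
One's-complement sum = 0xB466.
Checksum = ~0xB466 & 0xFFFF = 0x4B99.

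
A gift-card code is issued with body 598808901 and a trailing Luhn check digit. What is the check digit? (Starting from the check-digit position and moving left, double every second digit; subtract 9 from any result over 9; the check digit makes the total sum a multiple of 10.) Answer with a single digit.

6

Partial digits right→left: 1 0 9 8 0 8 8 9 5
Double every second digit counting from the check-digit position (so the 1st, 3rd, 5th, ... of the partial from the right).
  doubled (with −9 where >9): 2 9 0 7 1 → sum 19
  kept as-is: 0 8 8 9 → sum 25
Total = 19 + 25 = 44.
Check digit = (10 − (44 mod 10)) mod 10 = 6.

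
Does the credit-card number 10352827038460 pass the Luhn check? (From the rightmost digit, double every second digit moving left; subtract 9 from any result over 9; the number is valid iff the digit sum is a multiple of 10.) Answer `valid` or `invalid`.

From the right, keep odd positions and double even positions (subtract 9 from any doubled value over 9):
  doubled (positions 2,4,...): 3 7 0 4 4 6 2 → sum 26
  kept (positions 1,3,...): 0 4 3 7 8 5 0 → sum 27
Total = 53.
53 mod 10 = 3, so the number is invalid.

invalid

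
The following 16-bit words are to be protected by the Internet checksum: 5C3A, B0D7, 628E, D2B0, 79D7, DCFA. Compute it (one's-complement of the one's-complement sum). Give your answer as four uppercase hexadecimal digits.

66DC

One's-complement addition (fold any carry out of bit 15 back into bit 0):
  0x5C3A + 0xB0D7 = 0x10D11 → wrap carry → 0x0D12
  0x0D12 + 0x628E = 0x06FA0
  0x6FA0 + 0xD2B0 = 0x14250 → wrap carry → 0x4251
  0x4251 + 0x79D7 = 0x0BC28
  0xBC28 + 0xDCFA = 0x19922 → wrap carry → 0x9923
One's-complement sum = 0x9923.
Checksum = ~0x9923 & 0xFFFF = 0x66DC.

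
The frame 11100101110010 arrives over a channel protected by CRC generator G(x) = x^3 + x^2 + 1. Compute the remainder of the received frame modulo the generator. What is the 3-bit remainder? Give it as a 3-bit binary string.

Modulo-2 division of 11100101110010 by 1101:
  pos 0: 1110 XOR 1101 = 0011
  pos 2: 1101 XOR 1101 = 0000
  pos 7: 1110 XOR 1101 = 0011
  pos 9: 1101 XOR 1101 = 0000
Remainder = 000 (zero — the frame passes the CRC check).

000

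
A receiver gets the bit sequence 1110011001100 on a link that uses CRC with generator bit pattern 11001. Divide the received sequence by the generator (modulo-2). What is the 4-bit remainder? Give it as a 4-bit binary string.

Modulo-2 division of 1110011001100 by 11001:
  pos 0: 11100 XOR 11001 = 00101
  pos 2: 10111 XOR 11001 = 01110
  pos 3: 11100 XOR 11001 = 00101
  pos 5: 10101 XOR 11001 = 01100
  pos 6: 11001 XOR 11001 = 00000
Remainder = 0000 (zero — the frame passes the CRC check).

0000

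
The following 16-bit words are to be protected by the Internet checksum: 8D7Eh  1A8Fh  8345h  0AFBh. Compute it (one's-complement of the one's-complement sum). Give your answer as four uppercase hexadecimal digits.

One's-complement addition (fold any carry out of bit 15 back into bit 0):
  0x8D7E + 0x1A8F = 0x0A80D
  0xA80D + 0x8345 = 0x12B52 → wrap carry → 0x2B53
  0x2B53 + 0x0AFB = 0x0364E
One's-complement sum = 0x364E.
Checksum = ~0x364E & 0xFFFF = 0xC9B1.

C9B1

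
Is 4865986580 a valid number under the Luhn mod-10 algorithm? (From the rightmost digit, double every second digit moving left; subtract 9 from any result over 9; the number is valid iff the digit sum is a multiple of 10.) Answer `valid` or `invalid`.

From the right, keep odd positions and double even positions (subtract 9 from any doubled value over 9):
  doubled (positions 2,4,...): 7 3 9 3 8 → sum 30
  kept (positions 1,3,...): 0 5 8 5 8 → sum 26
Total = 56.
56 mod 10 = 6, so the number is invalid.

invalid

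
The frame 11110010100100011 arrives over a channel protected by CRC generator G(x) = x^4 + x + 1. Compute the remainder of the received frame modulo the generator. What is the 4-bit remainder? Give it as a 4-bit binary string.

0000

Modulo-2 division of 11110010100100011 by 10011:
  pos 0: 11110 XOR 10011 = 01101
  pos 1: 11010 XOR 10011 = 01001
  pos 2: 10011 XOR 10011 = 00000
  pos 8: 10010 XOR 10011 = 00001
  pos 12: 10011 XOR 10011 = 00000
Remainder = 0000 (zero — the frame passes the CRC check).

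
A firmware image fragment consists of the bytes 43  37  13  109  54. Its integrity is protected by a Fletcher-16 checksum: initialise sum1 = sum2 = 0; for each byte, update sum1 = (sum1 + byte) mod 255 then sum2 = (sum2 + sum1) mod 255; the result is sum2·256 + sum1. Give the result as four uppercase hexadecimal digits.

A401

Running sums (mod 255):
  after byte 0 (43): sum1=43, sum2=43
  after byte 1 (37): sum1=80, sum2=123
  after byte 2 (13): sum1=93, sum2=216
  after byte 3 (109): sum1=202, sum2=163
  after byte 4 (54): sum1=1, sum2=164
Checksum = sum2·256 + sum1 = 164·256 + 1 = 41985 = 0xA401.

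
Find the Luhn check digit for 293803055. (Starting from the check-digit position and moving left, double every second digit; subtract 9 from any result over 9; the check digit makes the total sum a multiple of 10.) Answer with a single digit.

Partial digits right→left: 5 5 0 3 0 8 3 9 2
Double every second digit counting from the check-digit position (so the 1st, 3rd, 5th, ... of the partial from the right).
  doubled (with −9 where >9): 1 0 0 6 4 → sum 11
  kept as-is: 5 3 8 9 → sum 25
Total = 11 + 25 = 36.
Check digit = (10 − (36 mod 10)) mod 10 = 4.

4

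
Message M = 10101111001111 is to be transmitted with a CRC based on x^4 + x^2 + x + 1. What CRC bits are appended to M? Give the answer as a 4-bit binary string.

0011

Append 4 zeros: 101011110011110000. Divide by 10111 (XOR where the leading bit is 1):
  pos 0: 10101 XOR 10111 = 00010
  pos 3: 10111 XOR 10111 = 00000
  pos 10: 11110 XOR 10111 = 01001
  pos 11: 10010 XOR 10111 = 00101
  pos 13: 10100 XOR 10111 = 00011
Remainder (last 4 bits) = 0011. This is the CRC / FCS.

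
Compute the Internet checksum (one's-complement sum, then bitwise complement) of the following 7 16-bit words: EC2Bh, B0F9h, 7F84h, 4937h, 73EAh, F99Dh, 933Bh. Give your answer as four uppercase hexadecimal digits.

One's-complement addition (fold any carry out of bit 15 back into bit 0):
  0xEC2B + 0xB0F9 = 0x19D24 → wrap carry → 0x9D25
  0x9D25 + 0x7F84 = 0x11CA9 → wrap carry → 0x1CAA
  0x1CAA + 0x4937 = 0x065E1
  0x65E1 + 0x73EA = 0x0D9CB
  0xD9CB + 0xF99D = 0x1D368 → wrap carry → 0xD369
  0xD369 + 0x933B = 0x166A4 → wrap carry → 0x66A5
One's-complement sum = 0x66A5.
Checksum = ~0x66A5 & 0xFFFF = 0x995A.

995A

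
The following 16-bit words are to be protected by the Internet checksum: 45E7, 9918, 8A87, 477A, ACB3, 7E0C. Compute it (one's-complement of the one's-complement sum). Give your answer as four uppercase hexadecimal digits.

One's-complement addition (fold any carry out of bit 15 back into bit 0):
  0x45E7 + 0x9918 = 0x0DEFF
  0xDEFF + 0x8A87 = 0x16986 → wrap carry → 0x6987
  0x6987 + 0x477A = 0x0B101
  0xB101 + 0xACB3 = 0x15DB4 → wrap carry → 0x5DB5
  0x5DB5 + 0x7E0C = 0x0DBC1
One's-complement sum = 0xDBC1.
Checksum = ~0xDBC1 & 0xFFFF = 0x243E.

243E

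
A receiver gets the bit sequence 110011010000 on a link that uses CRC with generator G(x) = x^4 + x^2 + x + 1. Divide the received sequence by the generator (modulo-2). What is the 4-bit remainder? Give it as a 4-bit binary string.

Modulo-2 division of 110011010000 by 10111:
  pos 0: 11001 XOR 10111 = 01110
  pos 1: 11101 XOR 10111 = 01010
  pos 2: 10100 XOR 10111 = 00011
  pos 5: 11100 XOR 10111 = 01011
  pos 6: 10110 XOR 10111 = 00001
Remainder = 0010 (nonzero — an error is detected).

0010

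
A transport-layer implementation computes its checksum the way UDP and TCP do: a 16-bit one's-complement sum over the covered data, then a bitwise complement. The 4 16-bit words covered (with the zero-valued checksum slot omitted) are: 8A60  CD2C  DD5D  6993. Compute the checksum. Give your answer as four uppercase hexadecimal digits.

One's-complement addition (fold any carry out of bit 15 back into bit 0):
  0x8A60 + 0xCD2C = 0x1578C → wrap carry → 0x578D
  0x578D + 0xDD5D = 0x134EA → wrap carry → 0x34EB
  0x34EB + 0x6993 = 0x09E7E
One's-complement sum = 0x9E7E.
Checksum = ~0x9E7E & 0xFFFF = 0x6181.

6181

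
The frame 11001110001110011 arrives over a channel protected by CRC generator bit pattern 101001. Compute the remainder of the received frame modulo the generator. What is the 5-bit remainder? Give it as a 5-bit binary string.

Modulo-2 division of 11001110001110011 by 101001:
  pos 0: 110011 XOR 101001 = 011010
  pos 1: 110101 XOR 101001 = 011100
  pos 2: 111000 XOR 101001 = 010001
  pos 3: 100010 XOR 101001 = 001011
  pos 5: 101101 XOR 101001 = 000100
  pos 8: 100110 XOR 101001 = 001111
  pos 10: 111101 XOR 101001 = 010100
  pos 11: 101001 XOR 101001 = 000000
Remainder = 00000 (zero — the frame passes the CRC check).

00000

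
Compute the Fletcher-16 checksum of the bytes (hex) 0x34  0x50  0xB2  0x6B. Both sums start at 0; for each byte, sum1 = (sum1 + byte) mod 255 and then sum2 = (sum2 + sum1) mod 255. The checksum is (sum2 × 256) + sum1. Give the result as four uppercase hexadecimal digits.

Running sums (mod 255):
  after byte 0 (0x34): sum1=52, sum2=52
  after byte 1 (0x50): sum1=132, sum2=184
  after byte 2 (0xB2): sum1=55, sum2=239
  after byte 3 (0x6B): sum1=162, sum2=146
Checksum = sum2·256 + sum1 = 146·256 + 162 = 37538 = 0x92A2.

92A2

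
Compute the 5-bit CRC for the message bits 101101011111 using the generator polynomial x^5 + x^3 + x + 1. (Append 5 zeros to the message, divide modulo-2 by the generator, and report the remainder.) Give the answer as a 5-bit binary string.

Append 5 zeros: 10110101111100000. Divide by 101011 (XOR where the leading bit is 1):
  pos 0: 101101 XOR 101011 = 000110
  pos 3: 110011 XOR 101011 = 011000
  pos 4: 110001 XOR 101011 = 011010
  pos 5: 110101 XOR 101011 = 011110
  pos 6: 111101 XOR 101011 = 010110
  pos 7: 101100 XOR 101011 = 000111
  pos 10: 111000 XOR 101011 = 010011
  pos 11: 100110 XOR 101011 = 001101
Remainder (last 5 bits) = 01101. This is the CRC / FCS.

01101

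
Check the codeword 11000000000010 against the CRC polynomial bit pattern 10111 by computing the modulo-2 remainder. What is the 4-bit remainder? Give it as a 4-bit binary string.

Modulo-2 division of 11000000000010 by 10111:
  pos 0: 11000 XOR 10111 = 01111
  pos 1: 11110 XOR 10111 = 01001
  pos 2: 10010 XOR 10111 = 00101
  pos 4: 10100 XOR 10111 = 00011
  pos 7: 11000 XOR 10111 = 01111
  pos 8: 11111 XOR 10111 = 01000
  pos 9: 10000 XOR 10111 = 00111
Remainder = 0111 (nonzero — an error is detected).

0111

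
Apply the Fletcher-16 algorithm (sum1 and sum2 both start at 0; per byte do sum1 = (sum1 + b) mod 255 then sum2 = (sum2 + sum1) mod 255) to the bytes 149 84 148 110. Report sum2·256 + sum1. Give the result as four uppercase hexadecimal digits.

EAEC

Running sums (mod 255):
  after byte 0 (149): sum1=149, sum2=149
  after byte 1 (84): sum1=233, sum2=127
  after byte 2 (148): sum1=126, sum2=253
  after byte 3 (110): sum1=236, sum2=234
Checksum = sum2·256 + sum1 = 234·256 + 236 = 60140 = 0xEAEC.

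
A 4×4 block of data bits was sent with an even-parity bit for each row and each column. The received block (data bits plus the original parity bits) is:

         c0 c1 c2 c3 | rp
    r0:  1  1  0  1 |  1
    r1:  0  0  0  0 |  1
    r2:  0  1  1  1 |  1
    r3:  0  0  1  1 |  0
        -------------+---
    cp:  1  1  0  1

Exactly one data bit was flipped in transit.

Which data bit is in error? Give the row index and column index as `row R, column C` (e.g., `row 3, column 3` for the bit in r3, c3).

row 1, column 1

Recompute each row's even parity and compare to rp:
  r0: data parity 1, sent rp 1 → ok
  r1: data parity 0, sent rp 1 → mismatch
  r2: data parity 1, sent rp 1 → ok
  r3: data parity 0, sent rp 0 → ok
Recompute each column's even parity and compare to cp:
  c0: data parity 1, sent cp 1 → ok
  c1: data parity 0, sent cp 1 → mismatch
  c2: data parity 0, sent cp 0 → ok
  c3: data parity 1, sent cp 1 → ok
Exactly one row (r1) and one column (c1) fail → the flipped bit is at their intersection.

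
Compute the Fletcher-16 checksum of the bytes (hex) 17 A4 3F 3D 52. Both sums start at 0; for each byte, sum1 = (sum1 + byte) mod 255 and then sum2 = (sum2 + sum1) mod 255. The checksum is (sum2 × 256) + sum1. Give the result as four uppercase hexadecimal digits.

908A

Running sums (mod 255):
  after byte 0 (17): sum1=23, sum2=23
  after byte 1 (A4): sum1=187, sum2=210
  after byte 2 (3F): sum1=250, sum2=205
  after byte 3 (3D): sum1=56, sum2=6
  after byte 4 (52): sum1=138, sum2=144
Checksum = sum2·256 + sum1 = 144·256 + 138 = 37002 = 0x908A.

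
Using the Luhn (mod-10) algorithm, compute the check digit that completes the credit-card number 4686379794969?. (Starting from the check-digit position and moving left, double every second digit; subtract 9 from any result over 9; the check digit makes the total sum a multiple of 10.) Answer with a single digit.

7

Partial digits right→left: 9 6 9 4 9 7 9 7 3 6 8 6 4
Double every second digit counting from the check-digit position (so the 1st, 3rd, 5th, ... of the partial from the right).
  doubled (with −9 where >9): 9 9 9 9 6 7 8 → sum 57
  kept as-is: 6 4 7 7 6 6 → sum 36
Total = 57 + 36 = 93.
Check digit = (10 − (93 mod 10)) mod 10 = 7.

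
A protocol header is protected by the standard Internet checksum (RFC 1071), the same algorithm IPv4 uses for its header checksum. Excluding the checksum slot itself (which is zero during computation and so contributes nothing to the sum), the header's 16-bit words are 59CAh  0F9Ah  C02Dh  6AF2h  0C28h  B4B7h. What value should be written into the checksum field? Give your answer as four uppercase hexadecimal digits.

One's-complement addition (fold any carry out of bit 15 back into bit 0):
  0x59CA + 0x0F9A = 0x06964
  0x6964 + 0xC02D = 0x12991 → wrap carry → 0x2992
  0x2992 + 0x6AF2 = 0x09484
  0x9484 + 0x0C28 = 0x0A0AC
  0xA0AC + 0xB4B7 = 0x15563 → wrap carry → 0x5564
One's-complement sum = 0x5564.
Checksum = ~0x5564 & 0xFFFF = 0xAA9B.

AA9B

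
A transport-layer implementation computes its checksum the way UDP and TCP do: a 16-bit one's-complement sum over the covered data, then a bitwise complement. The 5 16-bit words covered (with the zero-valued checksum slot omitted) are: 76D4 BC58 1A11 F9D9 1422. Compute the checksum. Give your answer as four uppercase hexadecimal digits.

One's-complement addition (fold any carry out of bit 15 back into bit 0):
  0x76D4 + 0xBC58 = 0x1332C → wrap carry → 0x332D
  0x332D + 0x1A11 = 0x04D3E
  0x4D3E + 0xF9D9 = 0x14717 → wrap carry → 0x4718
  0x4718 + 0x1422 = 0x05B3A
One's-complement sum = 0x5B3A.
Checksum = ~0x5B3A & 0xFFFF = 0xA4C5.

A4C5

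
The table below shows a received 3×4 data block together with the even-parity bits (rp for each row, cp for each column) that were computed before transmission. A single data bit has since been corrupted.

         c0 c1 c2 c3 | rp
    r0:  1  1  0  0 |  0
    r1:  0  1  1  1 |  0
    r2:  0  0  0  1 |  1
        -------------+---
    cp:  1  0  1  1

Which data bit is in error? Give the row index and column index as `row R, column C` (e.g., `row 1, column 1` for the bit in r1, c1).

row 1, column 3

Recompute each row's even parity and compare to rp:
  r0: data parity 0, sent rp 0 → ok
  r1: data parity 1, sent rp 0 → mismatch
  r2: data parity 1, sent rp 1 → ok
Recompute each column's even parity and compare to cp:
  c0: data parity 1, sent cp 1 → ok
  c1: data parity 0, sent cp 0 → ok
  c2: data parity 1, sent cp 1 → ok
  c3: data parity 0, sent cp 1 → mismatch
Exactly one row (r1) and one column (c3) fail → the flipped bit is at their intersection.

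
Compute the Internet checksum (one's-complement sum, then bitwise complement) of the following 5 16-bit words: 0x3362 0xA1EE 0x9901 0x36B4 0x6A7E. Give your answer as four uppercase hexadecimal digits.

F07A

One's-complement addition (fold any carry out of bit 15 back into bit 0):
  0x3362 + 0xA1EE = 0x0D550
  0xD550 + 0x9901 = 0x16E51 → wrap carry → 0x6E52
  0x6E52 + 0x36B4 = 0x0A506
  0xA506 + 0x6A7E = 0x10F84 → wrap carry → 0x0F85
One's-complement sum = 0x0F85.
Checksum = ~0x0F85 & 0xFFFF = 0xF07A.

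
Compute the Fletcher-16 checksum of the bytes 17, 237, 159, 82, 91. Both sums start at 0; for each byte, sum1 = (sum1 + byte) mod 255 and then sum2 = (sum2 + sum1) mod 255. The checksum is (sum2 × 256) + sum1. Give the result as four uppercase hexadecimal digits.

Running sums (mod 255):
  after byte 0 (17): sum1=17, sum2=17
  after byte 1 (237): sum1=254, sum2=16
  after byte 2 (159): sum1=158, sum2=174
  after byte 3 (82): sum1=240, sum2=159
  after byte 4 (91): sum1=76, sum2=235
Checksum = sum2·256 + sum1 = 235·256 + 76 = 60236 = 0xEB4C.

EB4C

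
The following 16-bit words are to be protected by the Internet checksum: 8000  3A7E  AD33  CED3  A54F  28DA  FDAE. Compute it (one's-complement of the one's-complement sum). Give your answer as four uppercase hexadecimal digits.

One's-complement addition (fold any carry out of bit 15 back into bit 0):
  0x8000 + 0x3A7E = 0x0BA7E
  0xBA7E + 0xAD33 = 0x167B1 → wrap carry → 0x67B2
  0x67B2 + 0xCED3 = 0x13685 → wrap carry → 0x3686
  0x3686 + 0xA54F = 0x0DBD5
  0xDBD5 + 0x28DA = 0x104AF → wrap carry → 0x04B0
  0x04B0 + 0xFDAE = 0x1025E → wrap carry → 0x025F
One's-complement sum = 0x025F.
Checksum = ~0x025F & 0xFFFF = 0xFDA0.

FDA0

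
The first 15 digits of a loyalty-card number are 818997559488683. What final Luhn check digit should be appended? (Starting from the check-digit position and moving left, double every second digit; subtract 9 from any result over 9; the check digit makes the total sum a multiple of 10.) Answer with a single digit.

Partial digits right→left: 3 8 6 8 8 4 9 5 5 7 9 9 8 1 8
Double every second digit counting from the check-digit position (so the 1st, 3rd, 5th, ... of the partial from the right).
  doubled (with −9 where >9): 6 3 7 9 1 9 7 7 → sum 49
  kept as-is: 8 8 4 5 7 9 1 → sum 42
Total = 49 + 42 = 91.
Check digit = (10 − (91 mod 10)) mod 10 = 9.

9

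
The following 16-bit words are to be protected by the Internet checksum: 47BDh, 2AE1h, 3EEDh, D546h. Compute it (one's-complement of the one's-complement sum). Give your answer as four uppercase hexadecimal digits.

One's-complement addition (fold any carry out of bit 15 back into bit 0):
  0x47BD + 0x2AE1 = 0x0729E
  0x729E + 0x3EED = 0x0B18B
  0xB18B + 0xD546 = 0x186D1 → wrap carry → 0x86D2
One's-complement sum = 0x86D2.
Checksum = ~0x86D2 & 0xFFFF = 0x792D.

792D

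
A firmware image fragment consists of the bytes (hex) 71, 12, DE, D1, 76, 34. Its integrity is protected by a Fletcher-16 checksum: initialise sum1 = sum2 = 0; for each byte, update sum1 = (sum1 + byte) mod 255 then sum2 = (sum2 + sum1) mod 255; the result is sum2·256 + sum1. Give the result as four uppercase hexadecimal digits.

Running sums (mod 255):
  after byte 0 (71): sum1=113, sum2=113
  after byte 1 (12): sum1=131, sum2=244
  after byte 2 (DE): sum1=98, sum2=87
  after byte 3 (D1): sum1=52, sum2=139
  after byte 4 (76): sum1=170, sum2=54
  after byte 5 (34): sum1=222, sum2=21
Checksum = sum2·256 + sum1 = 21·256 + 222 = 5598 = 0x15DE.

15DE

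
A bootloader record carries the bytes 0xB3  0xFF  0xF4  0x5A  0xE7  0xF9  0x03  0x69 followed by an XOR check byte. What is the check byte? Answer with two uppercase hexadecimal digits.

XOR the bytes together:
  start with 0xB3
  0xB3 ⊕ 0xFF = 0x4C
  0x4C ⊕ 0xF4 = 0xB8
  0xB8 ⊕ 0x5A = 0xE2
  0xE2 ⊕ 0xE7 = 0x05
  0x05 ⊕ 0xF9 = 0xFC
  0xFC ⊕ 0x03 = 0xFF
  0xFF ⊕ 0x69 = 0x96

96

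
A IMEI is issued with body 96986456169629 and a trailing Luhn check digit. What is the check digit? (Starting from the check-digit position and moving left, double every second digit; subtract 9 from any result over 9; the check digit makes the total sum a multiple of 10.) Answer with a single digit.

Partial digits right→left: 9 2 6 9 6 1 6 5 4 6 8 9 6 9
Double every second digit counting from the check-digit position (so the 1st, 3rd, 5th, ... of the partial from the right).
  doubled (with −9 where >9): 9 3 3 3 8 7 3 → sum 36
  kept as-is: 2 9 1 5 6 9 9 → sum 41
Total = 36 + 41 = 77.
Check digit = (10 − (77 mod 10)) mod 10 = 3.

3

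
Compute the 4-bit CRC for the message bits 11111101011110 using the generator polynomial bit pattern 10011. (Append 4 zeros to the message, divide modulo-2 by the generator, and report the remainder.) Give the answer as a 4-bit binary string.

1111

Append 4 zeros: 111111010111100000. Divide by 10011 (XOR where the leading bit is 1):
  pos 0: 11111 XOR 10011 = 01100
  pos 1: 11001 XOR 10011 = 01010
  pos 2: 10100 XOR 10011 = 00111
  pos 4: 11110 XOR 10011 = 01101
  pos 5: 11011 XOR 10011 = 01000
  pos 6: 10001 XOR 10011 = 00010
  pos 9: 10110 XOR 10011 = 00101
  pos 11: 10100 XOR 10011 = 00111
  pos 13: 11100 XOR 10011 = 01111
Remainder (last 4 bits) = 1111. This is the CRC / FCS.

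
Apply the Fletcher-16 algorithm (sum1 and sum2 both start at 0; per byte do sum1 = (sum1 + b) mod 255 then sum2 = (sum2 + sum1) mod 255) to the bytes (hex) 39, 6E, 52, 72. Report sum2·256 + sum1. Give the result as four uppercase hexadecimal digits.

Running sums (mod 255):
  after byte 0 (39): sum1=57, sum2=57
  after byte 1 (6E): sum1=167, sum2=224
  after byte 2 (52): sum1=249, sum2=218
  after byte 3 (72): sum1=108, sum2=71
Checksum = sum2·256 + sum1 = 71·256 + 108 = 18284 = 0x476C.

476C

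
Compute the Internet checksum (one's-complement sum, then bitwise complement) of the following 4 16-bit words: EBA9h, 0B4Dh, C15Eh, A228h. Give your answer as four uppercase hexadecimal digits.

A581

One's-complement addition (fold any carry out of bit 15 back into bit 0):
  0xEBA9 + 0x0B4D = 0x0F6F6
  0xF6F6 + 0xC15E = 0x1B854 → wrap carry → 0xB855
  0xB855 + 0xA228 = 0x15A7D → wrap carry → 0x5A7E
One's-complement sum = 0x5A7E.
Checksum = ~0x5A7E & 0xFFFF = 0xA581.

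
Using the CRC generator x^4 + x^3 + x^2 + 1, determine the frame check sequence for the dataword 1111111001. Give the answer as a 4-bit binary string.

0110

Append 4 zeros: 11111110010000. Divide by 11101 (XOR where the leading bit is 1):
  pos 0: 11111 XOR 11101 = 00010
  pos 3: 10110 XOR 11101 = 01011
  pos 4: 10110 XOR 11101 = 01011
  pos 5: 10111 XOR 11101 = 01010
  pos 6: 10100 XOR 11101 = 01001
  pos 7: 10010 XOR 11101 = 01111
  pos 8: 11110 XOR 11101 = 00011
Remainder (last 4 bits) = 0110. This is the CRC / FCS.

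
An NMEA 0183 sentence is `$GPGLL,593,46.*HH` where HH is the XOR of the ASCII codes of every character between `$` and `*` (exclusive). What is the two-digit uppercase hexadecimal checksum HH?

43

XOR the ASCII codes of the payload characters:
  'G' = 0x47 → acc = 0x47
  'P' = 0x50 → acc = 0x17
  'G' = 0x47 → acc = 0x50
  'L' = 0x4C → acc = 0x1C
  'L' = 0x4C → acc = 0x50
  ',' = 0x2C → acc = 0x7C
  '5' = 0x35 → acc = 0x49
  '9' = 0x39 → acc = 0x70
  '3' = 0x33 → acc = 0x43
  ',' = 0x2C → acc = 0x6F
  '4' = 0x34 → acc = 0x5B
  '6' = 0x36 → acc = 0x6D
  '.' = 0x2E → acc = 0x43
Checksum = 0x43.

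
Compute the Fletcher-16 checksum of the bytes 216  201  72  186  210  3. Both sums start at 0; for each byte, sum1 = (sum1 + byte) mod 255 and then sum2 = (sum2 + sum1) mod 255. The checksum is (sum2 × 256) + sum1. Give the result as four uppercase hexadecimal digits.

Running sums (mod 255):
  after byte 0 (216): sum1=216, sum2=216
  after byte 1 (201): sum1=162, sum2=123
  after byte 2 (72): sum1=234, sum2=102
  after byte 3 (186): sum1=165, sum2=12
  after byte 4 (210): sum1=120, sum2=132
  after byte 5 (3): sum1=123, sum2=0
Checksum = sum2·256 + sum1 = 0·256 + 123 = 123 = 0x007B.

007B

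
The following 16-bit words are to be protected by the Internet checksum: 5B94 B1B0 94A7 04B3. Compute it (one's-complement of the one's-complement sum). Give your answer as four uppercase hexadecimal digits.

One's-complement addition (fold any carry out of bit 15 back into bit 0):
  0x5B94 + 0xB1B0 = 0x10D44 → wrap carry → 0x0D45
  0x0D45 + 0x94A7 = 0x0A1EC
  0xA1EC + 0x04B3 = 0x0A69F
One's-complement sum = 0xA69F.
Checksum = ~0xA69F & 0xFFFF = 0x5960.

5960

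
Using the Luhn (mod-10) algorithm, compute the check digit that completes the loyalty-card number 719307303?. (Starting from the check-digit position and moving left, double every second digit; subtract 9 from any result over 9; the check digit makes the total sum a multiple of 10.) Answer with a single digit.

3

Partial digits right→left: 3 0 3 7 0 3 9 1 7
Double every second digit counting from the check-digit position (so the 1st, 3rd, 5th, ... of the partial from the right).
  doubled (with −9 where >9): 6 6 0 9 5 → sum 26
  kept as-is: 0 7 3 1 → sum 11
Total = 26 + 11 = 37.
Check digit = (10 − (37 mod 10)) mod 10 = 3.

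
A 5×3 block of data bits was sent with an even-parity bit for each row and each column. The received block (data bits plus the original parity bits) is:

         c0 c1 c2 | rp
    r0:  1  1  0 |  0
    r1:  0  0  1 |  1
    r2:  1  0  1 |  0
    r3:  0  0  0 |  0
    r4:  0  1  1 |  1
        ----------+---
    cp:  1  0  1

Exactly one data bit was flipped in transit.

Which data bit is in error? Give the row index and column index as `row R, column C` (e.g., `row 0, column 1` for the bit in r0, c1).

Recompute each row's even parity and compare to rp:
  r0: data parity 0, sent rp 0 → ok
  r1: data parity 1, sent rp 1 → ok
  r2: data parity 0, sent rp 0 → ok
  r3: data parity 0, sent rp 0 → ok
  r4: data parity 0, sent rp 1 → mismatch
Recompute each column's even parity and compare to cp:
  c0: data parity 0, sent cp 1 → mismatch
  c1: data parity 0, sent cp 0 → ok
  c2: data parity 1, sent cp 1 → ok
Exactly one row (r4) and one column (c0) fail → the flipped bit is at their intersection.

row 4, column 0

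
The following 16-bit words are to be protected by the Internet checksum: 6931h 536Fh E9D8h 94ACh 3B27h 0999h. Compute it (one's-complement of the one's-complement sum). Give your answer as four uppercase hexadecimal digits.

One's-complement addition (fold any carry out of bit 15 back into bit 0):
  0x6931 + 0x536F = 0x0BCA0
  0xBCA0 + 0xE9D8 = 0x1A678 → wrap carry → 0xA679
  0xA679 + 0x94AC = 0x13B25 → wrap carry → 0x3B26
  0x3B26 + 0x3B27 = 0x0764D
  0x764D + 0x0999 = 0x07FE6
One's-complement sum = 0x7FE6.
Checksum = ~0x7FE6 & 0xFFFF = 0x8019.

8019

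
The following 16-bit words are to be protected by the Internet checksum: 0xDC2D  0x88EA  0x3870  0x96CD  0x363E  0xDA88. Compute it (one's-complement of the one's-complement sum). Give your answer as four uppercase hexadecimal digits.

One's-complement addition (fold any carry out of bit 15 back into bit 0):
  0xDC2D + 0x88EA = 0x16517 → wrap carry → 0x6518
  0x6518 + 0x3870 = 0x09D88
  0x9D88 + 0x96CD = 0x13455 → wrap carry → 0x3456
  0x3456 + 0x363E = 0x06A94
  0x6A94 + 0xDA88 = 0x1451C → wrap carry → 0x451D
One's-complement sum = 0x451D.
Checksum = ~0x451D & 0xFFFF = 0xBAE2.

BAE2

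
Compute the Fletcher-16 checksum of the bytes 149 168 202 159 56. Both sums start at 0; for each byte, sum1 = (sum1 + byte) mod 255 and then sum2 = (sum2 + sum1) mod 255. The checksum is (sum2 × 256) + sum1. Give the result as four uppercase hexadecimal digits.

Running sums (mod 255):
  after byte 0 (149): sum1=149, sum2=149
  after byte 1 (168): sum1=62, sum2=211
  after byte 2 (202): sum1=9, sum2=220
  after byte 3 (159): sum1=168, sum2=133
  after byte 4 (56): sum1=224, sum2=102
Checksum = sum2·256 + sum1 = 102·256 + 224 = 26336 = 0x66E0.

66E0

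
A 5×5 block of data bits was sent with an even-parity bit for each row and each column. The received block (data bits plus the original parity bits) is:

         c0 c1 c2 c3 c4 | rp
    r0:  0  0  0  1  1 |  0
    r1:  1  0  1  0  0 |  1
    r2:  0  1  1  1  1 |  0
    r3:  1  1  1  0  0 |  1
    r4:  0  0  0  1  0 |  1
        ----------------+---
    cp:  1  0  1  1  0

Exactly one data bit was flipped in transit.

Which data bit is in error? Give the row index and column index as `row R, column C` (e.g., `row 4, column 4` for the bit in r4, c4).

row 1, column 0

Recompute each row's even parity and compare to rp:
  r0: data parity 0, sent rp 0 → ok
  r1: data parity 0, sent rp 1 → mismatch
  r2: data parity 0, sent rp 0 → ok
  r3: data parity 1, sent rp 1 → ok
  r4: data parity 1, sent rp 1 → ok
Recompute each column's even parity and compare to cp:
  c0: data parity 0, sent cp 1 → mismatch
  c1: data parity 0, sent cp 0 → ok
  c2: data parity 1, sent cp 1 → ok
  c3: data parity 1, sent cp 1 → ok
  c4: data parity 0, sent cp 0 → ok
Exactly one row (r1) and one column (c0) fail → the flipped bit is at their intersection.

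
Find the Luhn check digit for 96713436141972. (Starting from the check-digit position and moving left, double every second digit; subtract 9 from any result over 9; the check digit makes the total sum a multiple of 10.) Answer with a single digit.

2

Partial digits right→left: 2 7 9 1 4 1 6 3 4 3 1 7 6 9
Double every second digit counting from the check-digit position (so the 1st, 3rd, 5th, ... of the partial from the right).
  doubled (with −9 where >9): 4 9 8 3 8 2 3 → sum 37
  kept as-is: 7 1 1 3 3 7 9 → sum 31
Total = 37 + 31 = 68.
Check digit = (10 − (68 mod 10)) mod 10 = 2.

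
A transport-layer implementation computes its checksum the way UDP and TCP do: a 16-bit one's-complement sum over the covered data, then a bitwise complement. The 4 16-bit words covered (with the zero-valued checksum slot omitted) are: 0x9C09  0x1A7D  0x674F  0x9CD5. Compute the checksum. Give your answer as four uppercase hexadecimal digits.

4554

One's-complement addition (fold any carry out of bit 15 back into bit 0):
  0x9C09 + 0x1A7D = 0x0B686
  0xB686 + 0x674F = 0x11DD5 → wrap carry → 0x1DD6
  0x1DD6 + 0x9CD5 = 0x0BAAB
One's-complement sum = 0xBAAB.
Checksum = ~0xBAAB & 0xFFFF = 0x4554.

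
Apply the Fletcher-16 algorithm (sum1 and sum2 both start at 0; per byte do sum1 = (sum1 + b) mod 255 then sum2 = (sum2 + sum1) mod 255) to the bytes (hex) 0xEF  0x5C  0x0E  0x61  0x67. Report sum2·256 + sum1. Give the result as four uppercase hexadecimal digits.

7523

Running sums (mod 255):
  after byte 0 (0xEF): sum1=239, sum2=239
  after byte 1 (0x5C): sum1=76, sum2=60
  after byte 2 (0x0E): sum1=90, sum2=150
  after byte 3 (0x61): sum1=187, sum2=82
  after byte 4 (0x67): sum1=35, sum2=117
Checksum = sum2·256 + sum1 = 117·256 + 35 = 29987 = 0x7523.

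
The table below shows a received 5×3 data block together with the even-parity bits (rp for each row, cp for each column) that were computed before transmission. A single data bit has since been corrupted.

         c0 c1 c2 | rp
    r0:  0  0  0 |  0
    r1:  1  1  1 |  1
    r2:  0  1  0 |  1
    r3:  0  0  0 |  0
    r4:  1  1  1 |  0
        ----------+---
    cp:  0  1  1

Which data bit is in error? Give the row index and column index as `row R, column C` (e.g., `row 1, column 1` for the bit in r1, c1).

row 4, column 2

Recompute each row's even parity and compare to rp:
  r0: data parity 0, sent rp 0 → ok
  r1: data parity 1, sent rp 1 → ok
  r2: data parity 1, sent rp 1 → ok
  r3: data parity 0, sent rp 0 → ok
  r4: data parity 1, sent rp 0 → mismatch
Recompute each column's even parity and compare to cp:
  c0: data parity 0, sent cp 0 → ok
  c1: data parity 1, sent cp 1 → ok
  c2: data parity 0, sent cp 1 → mismatch
Exactly one row (r4) and one column (c2) fail → the flipped bit is at their intersection.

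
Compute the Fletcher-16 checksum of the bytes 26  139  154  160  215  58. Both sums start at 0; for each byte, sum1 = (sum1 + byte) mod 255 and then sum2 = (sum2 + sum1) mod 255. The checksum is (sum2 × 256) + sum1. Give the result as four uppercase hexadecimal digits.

Running sums (mod 255):
  after byte 0 (26): sum1=26, sum2=26
  after byte 1 (139): sum1=165, sum2=191
  after byte 2 (154): sum1=64, sum2=0
  after byte 3 (160): sum1=224, sum2=224
  after byte 4 (215): sum1=184, sum2=153
  after byte 5 (58): sum1=242, sum2=140
Checksum = sum2·256 + sum1 = 140·256 + 242 = 36082 = 0x8CF2.

8CF2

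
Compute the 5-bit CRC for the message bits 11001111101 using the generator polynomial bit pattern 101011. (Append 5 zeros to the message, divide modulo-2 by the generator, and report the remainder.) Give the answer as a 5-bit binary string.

Append 5 zeros: 1100111110100000. Divide by 101011 (XOR where the leading bit is 1):
  pos 0: 110011 XOR 101011 = 011000
  pos 1: 110001 XOR 101011 = 011010
  pos 2: 110101 XOR 101011 = 011110
  pos 3: 111101 XOR 101011 = 010110
  pos 4: 101100 XOR 101011 = 000111
  pos 7: 111100 XOR 101011 = 010111
  pos 8: 101110 XOR 101011 = 000101
Remainder (last 5 bits) = 10100. This is the CRC / FCS.

10100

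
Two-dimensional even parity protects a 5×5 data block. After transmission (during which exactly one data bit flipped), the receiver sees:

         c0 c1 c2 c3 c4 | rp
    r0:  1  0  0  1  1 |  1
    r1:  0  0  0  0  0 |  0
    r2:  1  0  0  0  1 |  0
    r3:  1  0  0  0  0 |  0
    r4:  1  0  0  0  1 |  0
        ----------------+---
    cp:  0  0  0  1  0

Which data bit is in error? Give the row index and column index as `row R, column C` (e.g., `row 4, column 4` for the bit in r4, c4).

row 3, column 4

Recompute each row's even parity and compare to rp:
  r0: data parity 1, sent rp 1 → ok
  r1: data parity 0, sent rp 0 → ok
  r2: data parity 0, sent rp 0 → ok
  r3: data parity 1, sent rp 0 → mismatch
  r4: data parity 0, sent rp 0 → ok
Recompute each column's even parity and compare to cp:
  c0: data parity 0, sent cp 0 → ok
  c1: data parity 0, sent cp 0 → ok
  c2: data parity 0, sent cp 0 → ok
  c3: data parity 1, sent cp 1 → ok
  c4: data parity 1, sent cp 0 → mismatch
Exactly one row (r3) and one column (c4) fail → the flipped bit is at their intersection.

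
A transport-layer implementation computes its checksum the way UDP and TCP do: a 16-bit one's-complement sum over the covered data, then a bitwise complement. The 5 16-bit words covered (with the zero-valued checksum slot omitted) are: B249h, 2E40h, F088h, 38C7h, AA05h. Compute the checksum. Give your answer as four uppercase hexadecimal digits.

One's-complement addition (fold any carry out of bit 15 back into bit 0):
  0xB249 + 0x2E40 = 0x0E089
  0xE089 + 0xF088 = 0x1D111 → wrap carry → 0xD112
  0xD112 + 0x38C7 = 0x109D9 → wrap carry → 0x09DA
  0x09DA + 0xAA05 = 0x0B3DF
One's-complement sum = 0xB3DF.
Checksum = ~0xB3DF & 0xFFFF = 0x4C20.

4C20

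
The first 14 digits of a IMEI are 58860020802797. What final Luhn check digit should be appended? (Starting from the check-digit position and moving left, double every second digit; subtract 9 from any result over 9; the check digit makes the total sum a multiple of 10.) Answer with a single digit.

6

Partial digits right→left: 7 9 7 2 0 8 0 2 0 0 6 8 8 5
Double every second digit counting from the check-digit position (so the 1st, 3rd, 5th, ... of the partial from the right).
  doubled (with −9 where >9): 5 5 0 0 0 3 7 → sum 20
  kept as-is: 9 2 8 2 0 8 5 → sum 34
Total = 20 + 34 = 54.
Check digit = (10 − (54 mod 10)) mod 10 = 6.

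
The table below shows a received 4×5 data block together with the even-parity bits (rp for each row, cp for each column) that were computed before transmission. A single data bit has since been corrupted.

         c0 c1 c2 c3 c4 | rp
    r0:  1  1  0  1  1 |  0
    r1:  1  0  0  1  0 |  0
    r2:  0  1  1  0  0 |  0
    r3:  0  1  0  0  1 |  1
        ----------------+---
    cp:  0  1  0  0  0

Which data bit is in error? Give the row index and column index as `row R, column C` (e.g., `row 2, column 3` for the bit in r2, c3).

Recompute each row's even parity and compare to rp:
  r0: data parity 0, sent rp 0 → ok
  r1: data parity 0, sent rp 0 → ok
  r2: data parity 0, sent rp 0 → ok
  r3: data parity 0, sent rp 1 → mismatch
Recompute each column's even parity and compare to cp:
  c0: data parity 0, sent cp 0 → ok
  c1: data parity 1, sent cp 1 → ok
  c2: data parity 1, sent cp 0 → mismatch
  c3: data parity 0, sent cp 0 → ok
  c4: data parity 0, sent cp 0 → ok
Exactly one row (r3) and one column (c2) fail → the flipped bit is at their intersection.

row 3, column 2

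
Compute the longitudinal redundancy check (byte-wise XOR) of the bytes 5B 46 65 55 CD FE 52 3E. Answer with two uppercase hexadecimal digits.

72

XOR the bytes together:
  start with 0x5B
  0x5B ⊕ 0x46 = 0x1D
  0x1D ⊕ 0x65 = 0x78
  0x78 ⊕ 0x55 = 0x2D
  0x2D ⊕ 0xCD = 0xE0
  0xE0 ⊕ 0xFE = 0x1E
  0x1E ⊕ 0x52 = 0x4C
  0x4C ⊕ 0x3E = 0x72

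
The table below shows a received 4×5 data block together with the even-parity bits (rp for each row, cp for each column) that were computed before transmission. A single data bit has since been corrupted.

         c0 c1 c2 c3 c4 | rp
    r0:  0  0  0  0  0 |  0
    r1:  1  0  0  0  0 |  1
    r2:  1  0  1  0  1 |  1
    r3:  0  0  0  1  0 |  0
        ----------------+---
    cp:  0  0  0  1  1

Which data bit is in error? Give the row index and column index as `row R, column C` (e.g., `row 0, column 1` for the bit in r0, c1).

row 3, column 2

Recompute each row's even parity and compare to rp:
  r0: data parity 0, sent rp 0 → ok
  r1: data parity 1, sent rp 1 → ok
  r2: data parity 1, sent rp 1 → ok
  r3: data parity 1, sent rp 0 → mismatch
Recompute each column's even parity and compare to cp:
  c0: data parity 0, sent cp 0 → ok
  c1: data parity 0, sent cp 0 → ok
  c2: data parity 1, sent cp 0 → mismatch
  c3: data parity 1, sent cp 1 → ok
  c4: data parity 1, sent cp 1 → ok
Exactly one row (r3) and one column (c2) fail → the flipped bit is at their intersection.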